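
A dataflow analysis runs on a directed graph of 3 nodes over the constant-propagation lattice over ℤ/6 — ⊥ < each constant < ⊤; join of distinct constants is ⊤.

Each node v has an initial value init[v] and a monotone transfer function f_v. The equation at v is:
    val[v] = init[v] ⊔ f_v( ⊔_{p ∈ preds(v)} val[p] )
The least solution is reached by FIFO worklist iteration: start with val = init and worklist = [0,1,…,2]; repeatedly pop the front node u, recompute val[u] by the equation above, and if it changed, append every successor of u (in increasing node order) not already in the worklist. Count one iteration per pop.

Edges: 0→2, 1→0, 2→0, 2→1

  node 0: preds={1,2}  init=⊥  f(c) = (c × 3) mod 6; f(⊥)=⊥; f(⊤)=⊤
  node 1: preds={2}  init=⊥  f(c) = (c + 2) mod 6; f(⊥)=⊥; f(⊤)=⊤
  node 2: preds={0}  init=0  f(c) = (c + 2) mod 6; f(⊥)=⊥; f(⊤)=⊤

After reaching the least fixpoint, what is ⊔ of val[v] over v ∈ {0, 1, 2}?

⊤

Worklist (7 pops):
  #1 pop 0: in=0 → 0 (was ⊥); enqueue []
  #2 pop 1: in=0 → 2 (was ⊥); enqueue [0]
  #3 pop 2: in=0 → ⊤ (was 0); enqueue [1]
  #4 pop 0: in=⊤ → ⊤ (was 0); enqueue [2]
  #5 pop 1: in=⊤ → ⊤ (was 2); enqueue [0]
  #6 pop 2: in=⊤ → ⊤ (no change)
  #7 pop 0: in=⊤ → ⊤ (no change)

Fixpoint:
  val[0] = ⊤
  val[1] = ⊤
  val[2] = ⊤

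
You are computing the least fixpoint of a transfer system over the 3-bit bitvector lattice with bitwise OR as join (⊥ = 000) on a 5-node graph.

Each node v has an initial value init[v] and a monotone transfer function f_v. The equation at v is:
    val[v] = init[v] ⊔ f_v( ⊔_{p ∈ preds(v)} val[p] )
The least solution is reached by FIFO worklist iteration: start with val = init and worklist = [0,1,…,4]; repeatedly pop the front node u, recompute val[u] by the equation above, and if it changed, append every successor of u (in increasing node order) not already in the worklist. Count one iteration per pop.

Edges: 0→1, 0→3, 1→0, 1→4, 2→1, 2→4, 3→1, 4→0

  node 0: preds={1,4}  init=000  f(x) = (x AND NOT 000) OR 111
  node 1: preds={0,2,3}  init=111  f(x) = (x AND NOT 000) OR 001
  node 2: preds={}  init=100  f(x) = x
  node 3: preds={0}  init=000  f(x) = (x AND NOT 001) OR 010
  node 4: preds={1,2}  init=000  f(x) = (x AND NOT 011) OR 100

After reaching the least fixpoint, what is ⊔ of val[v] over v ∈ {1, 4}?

Worklist (7 pops):
  #1 pop 0: in=111 → 111 (was 000); enqueue []
  #2 pop 1: in=111 → 111 (no change)
  #3 pop 2: in=000 → 100 (no change)
  #4 pop 3: in=111 → 110 (was 000); enqueue [1]
  #5 pop 4: in=111 → 100 (was 000); enqueue [0]
  #6 pop 1: in=111 → 111 (no change)
  #7 pop 0: in=111 → 111 (no change)

Fixpoint:
  val[0] = 111
  val[1] = 111
  val[2] = 100
  val[3] = 110
  val[4] = 100

111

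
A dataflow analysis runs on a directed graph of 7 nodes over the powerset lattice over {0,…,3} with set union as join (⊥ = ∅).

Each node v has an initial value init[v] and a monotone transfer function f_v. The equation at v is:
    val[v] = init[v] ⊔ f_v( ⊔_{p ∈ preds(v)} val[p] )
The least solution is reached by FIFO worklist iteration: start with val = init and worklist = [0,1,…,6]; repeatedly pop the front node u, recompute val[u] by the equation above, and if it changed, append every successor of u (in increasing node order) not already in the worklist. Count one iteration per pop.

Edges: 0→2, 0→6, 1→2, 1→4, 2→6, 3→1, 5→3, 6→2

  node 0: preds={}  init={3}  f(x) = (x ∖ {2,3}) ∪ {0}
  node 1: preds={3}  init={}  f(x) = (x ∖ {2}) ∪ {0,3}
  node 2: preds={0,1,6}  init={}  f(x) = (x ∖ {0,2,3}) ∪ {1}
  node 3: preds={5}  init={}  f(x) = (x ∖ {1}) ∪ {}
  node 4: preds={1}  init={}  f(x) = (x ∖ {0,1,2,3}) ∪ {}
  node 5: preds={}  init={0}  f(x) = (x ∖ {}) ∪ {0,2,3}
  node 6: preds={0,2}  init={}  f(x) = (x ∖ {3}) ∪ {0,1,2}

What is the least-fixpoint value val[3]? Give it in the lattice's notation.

{0,2,3}

Iteration log — 11 steps:
  step 1. node 0  ⊔preds={}  new={0,3}  old={3}  +wl: 
  step 2. node 1  ⊔preds={}  new={0,3}  old={}  +wl: 
  step 3. node 2  ⊔preds={0,3}  new={1}  old={}  +wl: 
  step 4. node 3  ⊔preds={0}  new={0}  old={}  +wl: 1
  step 5. node 4  ⊔preds={0,3}  new={}  stable
  step 6. node 5  ⊔preds={}  new={0,2,3}  old={0}  +wl: 3
  step 7. node 6  ⊔preds={0,1,3}  new={0,1,2}  old={}  +wl: 2
  step 8. node 1  ⊔preds={0}  new={0,3}  stable
  step 9. node 3  ⊔preds={0,2,3}  new={0,2,3}  old={0}  +wl: 1
  step 10. node 2  ⊔preds={0,1,2,3}  new={1}  stable
  step 11. node 1  ⊔preds={0,2,3}  new={0,3}  stable

Least fixpoint reached:
  node 0: {0,3}
  node 1: {0,3}
  node 2: {1}
  node 3: {0,2,3}
  node 4: {}
  node 5: {0,2,3}
  node 6: {0,1,2}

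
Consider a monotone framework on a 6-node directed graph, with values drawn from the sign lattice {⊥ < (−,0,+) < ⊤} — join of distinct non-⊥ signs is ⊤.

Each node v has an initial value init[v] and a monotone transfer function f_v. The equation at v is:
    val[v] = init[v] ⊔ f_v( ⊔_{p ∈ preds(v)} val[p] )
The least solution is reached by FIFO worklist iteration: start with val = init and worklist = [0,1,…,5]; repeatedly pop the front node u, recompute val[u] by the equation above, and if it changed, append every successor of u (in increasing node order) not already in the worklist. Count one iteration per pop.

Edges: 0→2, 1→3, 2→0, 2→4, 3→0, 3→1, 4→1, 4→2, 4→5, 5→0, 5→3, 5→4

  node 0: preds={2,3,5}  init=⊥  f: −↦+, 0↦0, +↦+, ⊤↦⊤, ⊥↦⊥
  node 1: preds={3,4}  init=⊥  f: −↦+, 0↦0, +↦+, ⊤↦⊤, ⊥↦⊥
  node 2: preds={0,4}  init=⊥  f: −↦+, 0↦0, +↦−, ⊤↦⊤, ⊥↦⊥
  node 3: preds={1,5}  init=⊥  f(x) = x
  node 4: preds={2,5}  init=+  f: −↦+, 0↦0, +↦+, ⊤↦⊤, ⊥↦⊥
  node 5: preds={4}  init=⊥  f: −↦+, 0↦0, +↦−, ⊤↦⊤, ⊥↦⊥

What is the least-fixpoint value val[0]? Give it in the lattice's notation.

Trace (21 dequeues):
  [1] u=0 | in ⊥ | out ⊥ | ==
  [2] u=1 | in + | out + | prev ⊥ | push {}
  [3] u=2 | in + | out − | prev ⊥ | push {0}
  [4] u=3 | in + | out + | prev ⊥ | push {1}
  [5] u=4 | in − | out + | ==
  [6] u=5 | in + | out − | prev ⊥ | push {3,4}
  [7] u=0 | in ⊤ | out ⊤ | prev ⊥ | push {2}
  [8] u=1 | in + | out + | ==
  [9] u=3 | in ⊤ | out ⊤ | prev + | push {0,1}
  [10] u=4 | in − | out + | ==
  [11] u=2 | in ⊤ | out ⊤ | prev − | push {4}
  [12] u=0 | in ⊤ | out ⊤ | ==
  [13] u=1 | in ⊤ | out ⊤ | prev + | push {3}
  [14] u=4 | in ⊤ | out ⊤ | prev + | push {1,2,5}
  [15] u=3 | in ⊤ | out ⊤ | ==
  [16] u=1 | in ⊤ | out ⊤ | ==
  [17] u=2 | in ⊤ | out ⊤ | ==
  [18] u=5 | in ⊤ | out ⊤ | prev − | push {0,3,4}
  [19] u=0 | in ⊤ | out ⊤ | ==
  [20] u=3 | in ⊤ | out ⊤ | ==
  [21] u=4 | in ⊤ | out ⊤ | ==

Converged values:
  [0] ⊤
  [1] ⊤
  [2] ⊤
  [3] ⊤
  [4] ⊤
  [5] ⊤

⊤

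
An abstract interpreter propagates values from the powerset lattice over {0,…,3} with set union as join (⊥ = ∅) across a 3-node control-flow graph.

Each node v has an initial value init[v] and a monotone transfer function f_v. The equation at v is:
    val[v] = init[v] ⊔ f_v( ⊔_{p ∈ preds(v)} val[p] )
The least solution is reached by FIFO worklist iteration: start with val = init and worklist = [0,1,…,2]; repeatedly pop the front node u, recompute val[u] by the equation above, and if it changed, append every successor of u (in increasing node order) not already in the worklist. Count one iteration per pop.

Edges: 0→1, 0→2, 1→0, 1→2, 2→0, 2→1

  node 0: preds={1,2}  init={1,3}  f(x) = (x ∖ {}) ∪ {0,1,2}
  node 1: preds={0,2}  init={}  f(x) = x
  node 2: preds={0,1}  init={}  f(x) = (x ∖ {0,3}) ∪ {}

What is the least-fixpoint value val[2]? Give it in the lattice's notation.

{1,2}

Worklist (5 pops):
  #1 pop 0: in={} → {0,1,2,3} (was {1,3}); enqueue []
  #2 pop 1: in={0,1,2,3} → {0,1,2,3} (was {}); enqueue [0]
  #3 pop 2: in={0,1,2,3} → {1,2} (was {}); enqueue [1]
  #4 pop 0: in={0,1,2,3} → {0,1,2,3} (no change)
  #5 pop 1: in={0,1,2,3} → {0,1,2,3} (no change)

Fixpoint:
  val[0] = {0,1,2,3}
  val[1] = {0,1,2,3}
  val[2] = {1,2}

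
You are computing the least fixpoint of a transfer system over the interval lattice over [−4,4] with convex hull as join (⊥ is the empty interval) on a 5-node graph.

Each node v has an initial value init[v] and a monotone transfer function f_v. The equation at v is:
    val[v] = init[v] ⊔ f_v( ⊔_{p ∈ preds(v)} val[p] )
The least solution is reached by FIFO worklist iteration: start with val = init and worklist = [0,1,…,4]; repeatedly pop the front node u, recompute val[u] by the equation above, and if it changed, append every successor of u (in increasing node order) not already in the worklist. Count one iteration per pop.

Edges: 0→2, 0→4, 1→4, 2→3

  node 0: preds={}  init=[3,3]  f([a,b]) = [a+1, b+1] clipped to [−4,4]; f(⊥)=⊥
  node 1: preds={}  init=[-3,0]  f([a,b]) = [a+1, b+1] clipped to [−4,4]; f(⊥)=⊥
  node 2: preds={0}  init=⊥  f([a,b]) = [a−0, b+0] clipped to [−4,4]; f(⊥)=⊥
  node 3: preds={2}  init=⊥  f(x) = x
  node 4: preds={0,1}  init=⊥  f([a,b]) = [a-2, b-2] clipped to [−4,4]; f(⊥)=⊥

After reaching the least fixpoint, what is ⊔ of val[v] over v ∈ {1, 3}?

Worklist (5 pops):
  #1 pop 0: in=⊥ → [3,3] (no change)
  #2 pop 1: in=⊥ → [-3,0] (no change)
  #3 pop 2: in=[3,3] → [3,3] (was ⊥); enqueue []
  #4 pop 3: in=[3,3] → [3,3] (was ⊥); enqueue []
  #5 pop 4: in=[-3,3] → [-4,1] (was ⊥); enqueue []

Fixpoint:
  val[0] = [3,3]
  val[1] = [-3,0]
  val[2] = [3,3]
  val[3] = [3,3]
  val[4] = [-4,1]

[-3,3]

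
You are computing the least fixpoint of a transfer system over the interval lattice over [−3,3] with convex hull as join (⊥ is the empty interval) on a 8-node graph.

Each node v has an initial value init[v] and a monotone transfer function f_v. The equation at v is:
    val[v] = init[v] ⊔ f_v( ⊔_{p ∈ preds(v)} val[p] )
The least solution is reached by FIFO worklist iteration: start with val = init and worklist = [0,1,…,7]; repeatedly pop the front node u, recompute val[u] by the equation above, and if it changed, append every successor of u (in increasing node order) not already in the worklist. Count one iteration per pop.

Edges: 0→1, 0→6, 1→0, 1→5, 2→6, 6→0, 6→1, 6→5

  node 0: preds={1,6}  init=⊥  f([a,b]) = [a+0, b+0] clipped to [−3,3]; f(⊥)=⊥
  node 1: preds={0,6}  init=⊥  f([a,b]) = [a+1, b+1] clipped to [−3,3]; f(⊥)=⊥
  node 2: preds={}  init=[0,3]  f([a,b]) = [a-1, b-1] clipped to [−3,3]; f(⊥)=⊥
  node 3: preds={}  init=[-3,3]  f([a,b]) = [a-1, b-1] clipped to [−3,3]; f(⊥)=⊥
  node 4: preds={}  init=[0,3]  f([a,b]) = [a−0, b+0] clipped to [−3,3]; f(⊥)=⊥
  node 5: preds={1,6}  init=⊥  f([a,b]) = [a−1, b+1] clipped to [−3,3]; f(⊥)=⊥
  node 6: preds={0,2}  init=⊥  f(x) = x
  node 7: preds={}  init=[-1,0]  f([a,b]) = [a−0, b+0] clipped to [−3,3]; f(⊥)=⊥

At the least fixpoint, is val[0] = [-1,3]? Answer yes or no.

no

Iteration log — 13 steps:
  step 1. node 0  ⊔preds=⊥  new=⊥  stable
  step 2. node 1  ⊔preds=⊥  new=⊥  stable
  step 3. node 2  ⊔preds=⊥  new=[0,3]  stable
  step 4. node 3  ⊔preds=⊥  new=[-3,3]  stable
  step 5. node 4  ⊔preds=⊥  new=[0,3]  stable
  step 6. node 5  ⊔preds=⊥  new=⊥  stable
  step 7. node 6  ⊔preds=[0,3]  new=[0,3]  old=⊥  +wl: 0,1,5
  step 8. node 7  ⊔preds=⊥  new=[-1,0]  stable
  step 9. node 0  ⊔preds=[0,3]  new=[0,3]  old=⊥  +wl: 6
  step 10. node 1  ⊔preds=[0,3]  new=[1,3]  old=⊥  +wl: 0
  step 11. node 5  ⊔preds=[0,3]  new=[-1,3]  old=⊥  +wl: 
  step 12. node 6  ⊔preds=[0,3]  new=[0,3]  stable
  step 13. node 0  ⊔preds=[0,3]  new=[0,3]  stable

Least fixpoint reached:
  node 0: [0,3]
  node 1: [1,3]
  node 2: [0,3]
  node 3: [-3,3]
  node 4: [0,3]
  node 5: [-1,3]
  node 6: [0,3]
  node 7: [-1,0]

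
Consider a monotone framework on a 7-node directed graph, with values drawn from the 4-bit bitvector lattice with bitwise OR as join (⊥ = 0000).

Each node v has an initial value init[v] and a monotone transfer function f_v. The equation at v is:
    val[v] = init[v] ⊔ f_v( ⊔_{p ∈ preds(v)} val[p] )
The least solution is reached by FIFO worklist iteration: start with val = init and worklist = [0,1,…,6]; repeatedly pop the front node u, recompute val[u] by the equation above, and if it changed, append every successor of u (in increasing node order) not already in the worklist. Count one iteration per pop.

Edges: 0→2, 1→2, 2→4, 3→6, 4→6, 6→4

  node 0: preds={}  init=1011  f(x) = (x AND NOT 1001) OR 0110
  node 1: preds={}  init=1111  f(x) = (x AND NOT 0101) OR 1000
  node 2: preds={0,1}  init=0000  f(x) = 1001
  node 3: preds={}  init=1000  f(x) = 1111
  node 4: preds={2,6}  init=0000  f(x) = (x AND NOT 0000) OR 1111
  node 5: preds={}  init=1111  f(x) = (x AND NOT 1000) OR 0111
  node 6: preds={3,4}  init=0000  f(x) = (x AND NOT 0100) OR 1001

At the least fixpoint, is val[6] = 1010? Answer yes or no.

Worklist (8 pops):
  #1 pop 0: in=0000 → 1111 (was 1011); enqueue []
  #2 pop 1: in=0000 → 1111 (no change)
  #3 pop 2: in=1111 → 1001 (was 0000); enqueue []
  #4 pop 3: in=0000 → 1111 (was 1000); enqueue []
  #5 pop 4: in=1001 → 1111 (was 0000); enqueue []
  #6 pop 5: in=0000 → 1111 (no change)
  #7 pop 6: in=1111 → 1011 (was 0000); enqueue [4]
  #8 pop 4: in=1011 → 1111 (no change)

Fixpoint:
  val[0] = 1111
  val[1] = 1111
  val[2] = 1001
  val[3] = 1111
  val[4] = 1111
  val[5] = 1111
  val[6] = 1011

no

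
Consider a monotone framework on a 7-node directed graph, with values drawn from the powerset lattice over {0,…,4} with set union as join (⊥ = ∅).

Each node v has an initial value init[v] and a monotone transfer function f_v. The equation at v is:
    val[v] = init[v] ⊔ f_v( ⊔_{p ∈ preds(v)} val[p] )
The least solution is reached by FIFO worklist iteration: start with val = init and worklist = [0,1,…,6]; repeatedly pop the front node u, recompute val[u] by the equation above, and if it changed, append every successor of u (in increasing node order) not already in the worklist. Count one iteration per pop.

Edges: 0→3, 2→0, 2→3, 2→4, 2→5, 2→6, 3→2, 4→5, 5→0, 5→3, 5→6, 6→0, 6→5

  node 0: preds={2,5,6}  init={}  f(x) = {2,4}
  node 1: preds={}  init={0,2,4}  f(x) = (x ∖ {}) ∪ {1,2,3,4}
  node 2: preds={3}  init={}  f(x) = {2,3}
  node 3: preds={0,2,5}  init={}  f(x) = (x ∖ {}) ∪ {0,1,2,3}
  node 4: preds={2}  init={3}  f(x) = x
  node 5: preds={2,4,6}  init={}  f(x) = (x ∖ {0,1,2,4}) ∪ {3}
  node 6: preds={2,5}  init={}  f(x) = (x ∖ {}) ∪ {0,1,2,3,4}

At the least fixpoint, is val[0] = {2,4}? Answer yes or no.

yes

Trace (11 dequeues):
  [1] u=0 | in {} | out {2,4} | prev {} | push {}
  [2] u=1 | in {} | out {0,1,2,3,4} | prev {0,2,4} | push {}
  [3] u=2 | in {} | out {2,3} | prev {} | push {0}
  [4] u=3 | in {2,3,4} | out {0,1,2,3,4} | prev {} | push {2}
  [5] u=4 | in {2,3} | out {2,3} | prev {3} | push {}
  [6] u=5 | in {2,3} | out {3} | prev {} | push {3}
  [7] u=6 | in {2,3} | out {0,1,2,3,4} | prev {} | push {5}
  [8] u=0 | in {0,1,2,3,4} | out {2,4} | ==
  [9] u=2 | in {0,1,2,3,4} | out {2,3} | ==
  [10] u=3 | in {2,3,4} | out {0,1,2,3,4} | ==
  [11] u=5 | in {0,1,2,3,4} | out {3} | ==

Converged values:
  [0] {2,4}
  [1] {0,1,2,3,4}
  [2] {2,3}
  [3] {0,1,2,3,4}
  [4] {2,3}
  [5] {3}
  [6] {0,1,2,3,4}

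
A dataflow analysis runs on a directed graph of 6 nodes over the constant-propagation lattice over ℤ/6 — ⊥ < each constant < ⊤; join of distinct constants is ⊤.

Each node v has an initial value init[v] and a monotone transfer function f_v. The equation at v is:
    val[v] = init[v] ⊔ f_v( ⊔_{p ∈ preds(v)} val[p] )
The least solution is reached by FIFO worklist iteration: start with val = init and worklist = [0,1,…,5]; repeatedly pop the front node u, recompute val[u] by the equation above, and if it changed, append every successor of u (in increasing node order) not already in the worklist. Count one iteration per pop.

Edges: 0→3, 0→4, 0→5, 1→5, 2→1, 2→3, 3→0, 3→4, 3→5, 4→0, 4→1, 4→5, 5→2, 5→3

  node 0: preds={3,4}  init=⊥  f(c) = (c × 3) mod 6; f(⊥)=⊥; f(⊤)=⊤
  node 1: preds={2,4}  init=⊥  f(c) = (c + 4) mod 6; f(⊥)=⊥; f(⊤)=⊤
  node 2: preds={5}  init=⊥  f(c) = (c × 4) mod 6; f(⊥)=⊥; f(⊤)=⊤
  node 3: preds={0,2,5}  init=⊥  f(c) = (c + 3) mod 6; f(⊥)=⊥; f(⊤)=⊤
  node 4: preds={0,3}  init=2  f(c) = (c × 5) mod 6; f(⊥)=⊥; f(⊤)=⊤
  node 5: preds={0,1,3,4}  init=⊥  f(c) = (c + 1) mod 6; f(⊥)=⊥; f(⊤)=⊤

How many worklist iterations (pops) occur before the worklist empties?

Worklist (14 pops):
  #1 pop 0: in=2 → 0 (was ⊥); enqueue []
  #2 pop 1: in=2 → 0 (was ⊥); enqueue []
  #3 pop 2: in=⊥ → ⊥ (no change)
  #4 pop 3: in=0 → 3 (was ⊥); enqueue [0]
  #5 pop 4: in=⊤ → ⊤ (was 2); enqueue [1]
  #6 pop 5: in=⊤ → ⊤ (was ⊥); enqueue [2,3]
  #7 pop 0: in=⊤ → ⊤ (was 0); enqueue [4,5]
  #8 pop 1: in=⊤ → ⊤ (was 0); enqueue []
  #9 pop 2: in=⊤ → ⊤ (was ⊥); enqueue [1]
  #10 pop 3: in=⊤ → ⊤ (was 3); enqueue [0]
  #11 pop 4: in=⊤ → ⊤ (no change)
  #12 pop 5: in=⊤ → ⊤ (no change)
  #13 pop 1: in=⊤ → ⊤ (no change)
  #14 pop 0: in=⊤ → ⊤ (no change)

Fixpoint:
  val[0] = ⊤
  val[1] = ⊤
  val[2] = ⊤
  val[3] = ⊤
  val[4] = ⊤
  val[5] = ⊤

14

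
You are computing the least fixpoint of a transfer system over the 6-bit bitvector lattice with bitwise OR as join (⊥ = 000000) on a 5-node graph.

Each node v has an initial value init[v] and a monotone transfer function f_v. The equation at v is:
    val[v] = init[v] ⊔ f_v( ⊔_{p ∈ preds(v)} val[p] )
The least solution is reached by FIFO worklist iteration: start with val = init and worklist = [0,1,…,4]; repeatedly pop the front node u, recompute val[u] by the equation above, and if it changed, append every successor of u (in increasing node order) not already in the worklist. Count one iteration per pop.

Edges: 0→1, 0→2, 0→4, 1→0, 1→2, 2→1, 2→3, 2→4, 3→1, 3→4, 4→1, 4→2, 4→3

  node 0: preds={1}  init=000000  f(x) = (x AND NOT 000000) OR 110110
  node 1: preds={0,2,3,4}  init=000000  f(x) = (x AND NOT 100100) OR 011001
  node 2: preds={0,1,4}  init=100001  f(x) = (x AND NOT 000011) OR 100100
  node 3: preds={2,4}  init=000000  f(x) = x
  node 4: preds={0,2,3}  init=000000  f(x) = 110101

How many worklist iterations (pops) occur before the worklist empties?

10

Iteration log — 10 steps:
  step 1. node 0  ⊔preds=000000  new=110110  old=000000  +wl: 
  step 2. node 1  ⊔preds=110111  new=011011  old=000000  +wl: 0
  step 3. node 2  ⊔preds=111111  new=111101  old=100001  +wl: 1
  step 4. node 3  ⊔preds=111101  new=111101  old=000000  +wl: 
  step 5. node 4  ⊔preds=111111  new=110101  old=000000  +wl: 2,3
  step 6. node 0  ⊔preds=011011  new=111111  old=110110  +wl: 4
  step 7. node 1  ⊔preds=111111  new=011011  stable
  step 8. node 2  ⊔preds=111111  new=111101  stable
  step 9. node 3  ⊔preds=111101  new=111101  stable
  step 10. node 4  ⊔preds=111111  new=110101  stable

Least fixpoint reached:
  node 0: 111111
  node 1: 011011
  node 2: 111101
  node 3: 111101
  node 4: 110101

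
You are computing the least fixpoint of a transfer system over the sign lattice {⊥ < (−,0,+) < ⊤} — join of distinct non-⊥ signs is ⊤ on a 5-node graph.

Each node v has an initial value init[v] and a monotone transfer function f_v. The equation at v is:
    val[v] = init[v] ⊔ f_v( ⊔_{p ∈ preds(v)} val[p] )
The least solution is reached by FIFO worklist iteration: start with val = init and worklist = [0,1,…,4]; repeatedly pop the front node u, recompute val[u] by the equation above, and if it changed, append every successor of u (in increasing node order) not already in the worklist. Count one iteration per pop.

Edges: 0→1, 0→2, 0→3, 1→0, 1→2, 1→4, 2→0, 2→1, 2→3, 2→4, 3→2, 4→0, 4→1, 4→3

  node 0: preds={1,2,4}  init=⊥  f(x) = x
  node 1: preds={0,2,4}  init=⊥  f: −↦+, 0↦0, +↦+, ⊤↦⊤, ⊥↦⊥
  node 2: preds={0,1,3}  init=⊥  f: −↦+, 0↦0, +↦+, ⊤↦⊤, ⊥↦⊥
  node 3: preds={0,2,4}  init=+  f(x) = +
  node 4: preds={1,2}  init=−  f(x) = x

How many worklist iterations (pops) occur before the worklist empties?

11

Iteration log — 11 steps:
  step 1. node 0  ⊔preds=−  new=−  old=⊥  +wl: 
  step 2. node 1  ⊔preds=−  new=+  old=⊥  +wl: 0
  step 3. node 2  ⊔preds=⊤  new=⊤  old=⊥  +wl: 1
  step 4. node 3  ⊔preds=⊤  new=+  stable
  step 5. node 4  ⊔preds=⊤  new=⊤  old=−  +wl: 3
  step 6. node 0  ⊔preds=⊤  new=⊤  old=−  +wl: 2
  step 7. node 1  ⊔preds=⊤  new=⊤  old=+  +wl: 0,4
  step 8. node 3  ⊔preds=⊤  new=+  stable
  step 9. node 2  ⊔preds=⊤  new=⊤  stable
  step 10. node 0  ⊔preds=⊤  new=⊤  stable
  step 11. node 4  ⊔preds=⊤  new=⊤  stable

Least fixpoint reached:
  node 0: ⊤
  node 1: ⊤
  node 2: ⊤
  node 3: +
  node 4: ⊤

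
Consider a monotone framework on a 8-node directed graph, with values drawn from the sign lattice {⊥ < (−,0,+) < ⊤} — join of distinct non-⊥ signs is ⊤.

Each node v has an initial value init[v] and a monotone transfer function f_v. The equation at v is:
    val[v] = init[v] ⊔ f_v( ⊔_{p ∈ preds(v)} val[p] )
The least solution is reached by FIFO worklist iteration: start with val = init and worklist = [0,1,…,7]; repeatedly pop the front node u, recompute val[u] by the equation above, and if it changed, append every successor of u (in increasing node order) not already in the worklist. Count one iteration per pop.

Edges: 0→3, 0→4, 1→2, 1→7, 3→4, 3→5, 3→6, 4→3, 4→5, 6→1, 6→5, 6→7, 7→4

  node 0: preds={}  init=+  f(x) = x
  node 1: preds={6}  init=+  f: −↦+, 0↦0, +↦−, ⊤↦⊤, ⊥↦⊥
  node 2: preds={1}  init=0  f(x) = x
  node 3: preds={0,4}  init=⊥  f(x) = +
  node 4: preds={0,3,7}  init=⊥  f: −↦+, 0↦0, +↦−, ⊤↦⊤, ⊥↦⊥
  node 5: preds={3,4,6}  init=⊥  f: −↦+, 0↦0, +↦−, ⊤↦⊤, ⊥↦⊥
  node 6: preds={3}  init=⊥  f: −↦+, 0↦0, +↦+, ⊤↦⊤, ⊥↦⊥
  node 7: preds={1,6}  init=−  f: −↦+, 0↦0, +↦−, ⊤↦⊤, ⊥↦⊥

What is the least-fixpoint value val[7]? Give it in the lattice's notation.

Iteration log — 14 steps:
  step 1. node 0  ⊔preds=⊥  new=+  stable
  step 2. node 1  ⊔preds=⊥  new=+  stable
  step 3. node 2  ⊔preds=+  new=⊤  old=0  +wl: 
  step 4. node 3  ⊔preds=+  new=+  old=⊥  +wl: 
  step 5. node 4  ⊔preds=⊤  new=⊤  old=⊥  +wl: 3
  step 6. node 5  ⊔preds=⊤  new=⊤  old=⊥  +wl: 
  step 7. node 6  ⊔preds=+  new=+  old=⊥  +wl: 1,5
  step 8. node 7  ⊔preds=+  new=−  stable
  step 9. node 3  ⊔preds=⊤  new=+  stable
  step 10. node 1  ⊔preds=+  new=⊤  old=+  +wl: 2,7
  step 11. node 5  ⊔preds=⊤  new=⊤  stable
  step 12. node 2  ⊔preds=⊤  new=⊤  stable
  step 13. node 7  ⊔preds=⊤  new=⊤  old=−  +wl: 4
  step 14. node 4  ⊔preds=⊤  new=⊤  stable

Least fixpoint reached:
  node 0: +
  node 1: ⊤
  node 2: ⊤
  node 3: +
  node 4: ⊤
  node 5: ⊤
  node 6: +
  node 7: ⊤

⊤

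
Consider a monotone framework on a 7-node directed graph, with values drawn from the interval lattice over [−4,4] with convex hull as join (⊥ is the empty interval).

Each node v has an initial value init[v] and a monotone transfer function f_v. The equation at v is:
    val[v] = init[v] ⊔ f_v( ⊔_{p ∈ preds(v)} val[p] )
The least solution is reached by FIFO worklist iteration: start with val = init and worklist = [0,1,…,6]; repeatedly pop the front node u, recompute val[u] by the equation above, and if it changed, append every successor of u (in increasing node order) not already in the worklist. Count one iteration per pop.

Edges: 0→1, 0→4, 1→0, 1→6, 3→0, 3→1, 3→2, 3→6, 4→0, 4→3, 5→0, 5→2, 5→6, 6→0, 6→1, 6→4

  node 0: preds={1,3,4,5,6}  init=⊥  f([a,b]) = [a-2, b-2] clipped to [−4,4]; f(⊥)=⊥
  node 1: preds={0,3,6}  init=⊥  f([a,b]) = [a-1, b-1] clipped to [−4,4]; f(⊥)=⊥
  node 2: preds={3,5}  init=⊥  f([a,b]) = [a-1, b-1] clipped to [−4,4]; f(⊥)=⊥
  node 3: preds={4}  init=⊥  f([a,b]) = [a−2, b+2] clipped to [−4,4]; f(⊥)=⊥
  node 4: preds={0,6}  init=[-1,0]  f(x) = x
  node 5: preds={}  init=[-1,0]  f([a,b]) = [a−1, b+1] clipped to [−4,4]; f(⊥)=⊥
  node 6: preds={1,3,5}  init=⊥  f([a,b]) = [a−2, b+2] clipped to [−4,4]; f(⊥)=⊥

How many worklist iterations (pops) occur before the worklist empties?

Trace (21 dequeues):
  [1] u=0 | in [-1,0] | out [-3,-2] | prev ⊥ | push {}
  [2] u=1 | in [-3,-2] | out [-4,-3] | prev ⊥ | push {0}
  [3] u=2 | in [-1,0] | out [-2,-1] | prev ⊥ | push {}
  [4] u=3 | in [-1,0] | out [-3,2] | prev ⊥ | push {1,2}
  [5] u=4 | in [-3,-2] | out [-3,0] | prev [-1,0] | push {3}
  [6] u=5 | in ⊥ | out [-1,0] | ==
  [7] u=6 | in [-4,2] | out [-4,4] | prev ⊥ | push {4}
  [8] u=0 | in [-4,4] | out [-4,2] | prev [-3,-2] | push {}
  [9] u=1 | in [-4,4] | out [-4,3] | prev [-4,-3] | push {0,6}
  [10] u=2 | in [-3,2] | out [-4,1] | prev [-2,-1] | push {}
  [11] u=3 | in [-3,0] | out [-4,2] | prev [-3,2] | push {1,2}
  [12] u=4 | in [-4,4] | out [-4,4] | prev [-3,0] | push {3}
  [13] u=0 | in [-4,4] | out [-4,2] | ==
  [14] u=6 | in [-4,3] | out [-4,4] | ==
  [15] u=1 | in [-4,4] | out [-4,3] | ==
  [16] u=2 | in [-4,2] | out [-4,1] | ==
  [17] u=3 | in [-4,4] | out [-4,4] | prev [-4,2] | push {0,1,2,6}
  [18] u=0 | in [-4,4] | out [-4,2] | ==
  [19] u=1 | in [-4,4] | out [-4,3] | ==
  [20] u=2 | in [-4,4] | out [-4,3] | prev [-4,1] | push {}
  [21] u=6 | in [-4,4] | out [-4,4] | ==

Converged values:
  [0] [-4,2]
  [1] [-4,3]
  [2] [-4,3]
  [3] [-4,4]
  [4] [-4,4]
  [5] [-1,0]
  [6] [-4,4]

21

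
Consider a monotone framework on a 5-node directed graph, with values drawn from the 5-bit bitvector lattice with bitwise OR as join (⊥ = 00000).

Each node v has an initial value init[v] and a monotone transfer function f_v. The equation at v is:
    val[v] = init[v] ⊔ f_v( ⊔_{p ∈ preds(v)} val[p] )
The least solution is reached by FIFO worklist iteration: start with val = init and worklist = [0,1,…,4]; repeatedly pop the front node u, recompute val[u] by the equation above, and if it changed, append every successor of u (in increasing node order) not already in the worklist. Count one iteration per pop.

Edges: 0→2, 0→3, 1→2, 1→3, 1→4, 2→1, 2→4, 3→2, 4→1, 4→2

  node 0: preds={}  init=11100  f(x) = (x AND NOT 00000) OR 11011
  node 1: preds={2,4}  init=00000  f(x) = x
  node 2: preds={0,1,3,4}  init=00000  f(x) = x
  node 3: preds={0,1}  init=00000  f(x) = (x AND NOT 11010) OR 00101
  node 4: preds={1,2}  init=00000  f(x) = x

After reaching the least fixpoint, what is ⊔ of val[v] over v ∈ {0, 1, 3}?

Iteration log — 9 steps:
  step 1. node 0  ⊔preds=00000  new=11111  old=11100  +wl: 
  step 2. node 1  ⊔preds=00000  new=00000  stable
  step 3. node 2  ⊔preds=11111  new=11111  old=00000  +wl: 1
  step 4. node 3  ⊔preds=11111  new=00101  old=00000  +wl: 2
  step 5. node 4  ⊔preds=11111  new=11111  old=00000  +wl: 
  step 6. node 1  ⊔preds=11111  new=11111  old=00000  +wl: 3,4
  step 7. node 2  ⊔preds=11111  new=11111  stable
  step 8. node 3  ⊔preds=11111  new=00101  stable
  step 9. node 4  ⊔preds=11111  new=11111  stable

Least fixpoint reached:
  node 0: 11111
  node 1: 11111
  node 2: 11111
  node 3: 00101
  node 4: 11111

11111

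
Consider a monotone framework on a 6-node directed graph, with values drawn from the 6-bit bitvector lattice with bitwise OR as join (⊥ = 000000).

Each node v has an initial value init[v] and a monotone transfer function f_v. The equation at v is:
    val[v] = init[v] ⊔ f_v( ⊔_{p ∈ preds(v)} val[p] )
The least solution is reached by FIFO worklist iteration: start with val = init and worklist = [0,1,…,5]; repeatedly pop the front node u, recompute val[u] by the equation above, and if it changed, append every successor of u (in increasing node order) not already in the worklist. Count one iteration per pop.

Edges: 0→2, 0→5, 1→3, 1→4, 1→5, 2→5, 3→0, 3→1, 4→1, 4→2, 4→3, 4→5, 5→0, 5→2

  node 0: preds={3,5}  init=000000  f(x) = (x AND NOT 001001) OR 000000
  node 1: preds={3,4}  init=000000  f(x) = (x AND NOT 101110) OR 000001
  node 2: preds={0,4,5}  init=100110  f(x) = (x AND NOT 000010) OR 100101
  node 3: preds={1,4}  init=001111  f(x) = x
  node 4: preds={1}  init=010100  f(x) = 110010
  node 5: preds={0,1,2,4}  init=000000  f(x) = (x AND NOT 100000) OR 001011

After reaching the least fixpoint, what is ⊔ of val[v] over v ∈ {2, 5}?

111111

Worklist (15 pops):
  #1 pop 0: in=001111 → 000110 (was 000000); enqueue []
  #2 pop 1: in=011111 → 010001 (was 000000); enqueue []
  #3 pop 2: in=010110 → 110111 (was 100110); enqueue []
  #4 pop 3: in=010101 → 011111 (was 001111); enqueue [0,1]
  #5 pop 4: in=010001 → 110110 (was 010100); enqueue [2,3]
  #6 pop 5: in=110111 → 011111 (was 000000); enqueue []
  #7 pop 0: in=011111 → 010110 (was 000110); enqueue [5]
  #8 pop 1: in=111111 → 010001 (no change)
  #9 pop 2: in=111111 → 111111 (was 110111); enqueue []
  #10 pop 3: in=110111 → 111111 (was 011111); enqueue [0,1]
  #11 pop 5: in=111111 → 011111 (no change)
  #12 pop 0: in=111111 → 110110 (was 010110); enqueue [2,5]
  #13 pop 1: in=111111 → 010001 (no change)
  #14 pop 2: in=111111 → 111111 (no change)
  #15 pop 5: in=111111 → 011111 (no change)

Fixpoint:
  val[0] = 110110
  val[1] = 010001
  val[2] = 111111
  val[3] = 111111
  val[4] = 110110
  val[5] = 011111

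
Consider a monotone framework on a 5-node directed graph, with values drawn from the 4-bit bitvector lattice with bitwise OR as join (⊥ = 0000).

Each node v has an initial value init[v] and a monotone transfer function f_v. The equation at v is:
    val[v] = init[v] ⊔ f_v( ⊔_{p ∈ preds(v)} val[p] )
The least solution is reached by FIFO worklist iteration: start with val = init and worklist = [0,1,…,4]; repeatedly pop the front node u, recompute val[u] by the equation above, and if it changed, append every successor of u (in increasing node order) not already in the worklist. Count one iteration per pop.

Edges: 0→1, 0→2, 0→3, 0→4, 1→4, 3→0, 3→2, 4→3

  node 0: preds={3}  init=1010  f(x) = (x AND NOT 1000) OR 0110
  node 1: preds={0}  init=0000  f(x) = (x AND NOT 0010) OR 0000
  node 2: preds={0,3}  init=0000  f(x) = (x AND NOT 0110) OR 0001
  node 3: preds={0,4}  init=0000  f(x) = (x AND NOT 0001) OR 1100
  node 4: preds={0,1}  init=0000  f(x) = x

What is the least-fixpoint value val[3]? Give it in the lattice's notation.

Trace (8 dequeues):
  [1] u=0 | in 0000 | out 1110 | prev 1010 | push {}
  [2] u=1 | in 1110 | out 1100 | prev 0000 | push {}
  [3] u=2 | in 1110 | out 1001 | prev 0000 | push {}
  [4] u=3 | in 1110 | out 1110 | prev 0000 | push {0,2}
  [5] u=4 | in 1110 | out 1110 | prev 0000 | push {3}
  [6] u=0 | in 1110 | out 1110 | ==
  [7] u=2 | in 1110 | out 1001 | ==
  [8] u=3 | in 1110 | out 1110 | ==

Converged values:
  [0] 1110
  [1] 1100
  [2] 1001
  [3] 1110
  [4] 1110

1110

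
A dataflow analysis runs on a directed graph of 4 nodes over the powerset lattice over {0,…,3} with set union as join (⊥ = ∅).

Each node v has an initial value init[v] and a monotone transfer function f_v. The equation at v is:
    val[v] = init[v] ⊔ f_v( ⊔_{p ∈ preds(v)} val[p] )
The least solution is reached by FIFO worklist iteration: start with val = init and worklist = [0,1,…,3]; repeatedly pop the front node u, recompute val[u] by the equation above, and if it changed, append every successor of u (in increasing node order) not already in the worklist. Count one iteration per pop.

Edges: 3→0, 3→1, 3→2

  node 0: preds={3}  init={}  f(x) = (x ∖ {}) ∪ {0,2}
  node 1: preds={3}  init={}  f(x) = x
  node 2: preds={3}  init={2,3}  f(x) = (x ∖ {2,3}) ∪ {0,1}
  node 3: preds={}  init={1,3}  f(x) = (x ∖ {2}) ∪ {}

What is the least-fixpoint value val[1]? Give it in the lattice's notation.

Worklist (4 pops):
  #1 pop 0: in={1,3} → {0,1,2,3} (was {}); enqueue []
  #2 pop 1: in={1,3} → {1,3} (was {}); enqueue []
  #3 pop 2: in={1,3} → {0,1,2,3} (was {2,3}); enqueue []
  #4 pop 3: in={} → {1,3} (no change)

Fixpoint:
  val[0] = {0,1,2,3}
  val[1] = {1,3}
  val[2] = {0,1,2,3}
  val[3] = {1,3}

{1,3}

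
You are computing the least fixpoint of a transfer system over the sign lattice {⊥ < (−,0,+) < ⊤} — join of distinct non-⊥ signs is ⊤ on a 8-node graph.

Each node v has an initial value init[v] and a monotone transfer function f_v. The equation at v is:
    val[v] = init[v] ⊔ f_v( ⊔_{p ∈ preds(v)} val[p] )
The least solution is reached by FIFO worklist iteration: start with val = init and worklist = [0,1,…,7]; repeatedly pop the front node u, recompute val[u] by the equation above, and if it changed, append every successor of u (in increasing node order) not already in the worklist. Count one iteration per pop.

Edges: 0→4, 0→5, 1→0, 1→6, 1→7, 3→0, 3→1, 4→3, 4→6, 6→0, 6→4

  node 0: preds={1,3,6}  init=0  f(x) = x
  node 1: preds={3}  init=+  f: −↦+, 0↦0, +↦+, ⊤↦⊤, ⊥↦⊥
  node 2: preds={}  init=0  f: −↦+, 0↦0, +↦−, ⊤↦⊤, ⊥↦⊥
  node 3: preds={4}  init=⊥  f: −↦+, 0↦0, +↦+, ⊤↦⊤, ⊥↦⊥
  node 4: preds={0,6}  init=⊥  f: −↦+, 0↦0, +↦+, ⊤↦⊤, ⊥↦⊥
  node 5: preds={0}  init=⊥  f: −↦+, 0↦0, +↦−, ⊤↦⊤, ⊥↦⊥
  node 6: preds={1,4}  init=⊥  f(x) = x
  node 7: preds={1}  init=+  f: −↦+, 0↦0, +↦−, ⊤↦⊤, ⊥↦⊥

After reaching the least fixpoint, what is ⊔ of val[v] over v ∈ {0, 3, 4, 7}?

⊤

Trace (15 dequeues):
  [1] u=0 | in + | out ⊤ | prev 0 | push {}
  [2] u=1 | in ⊥ | out + | ==
  [3] u=2 | in ⊥ | out 0 | ==
  [4] u=3 | in ⊥ | out ⊥ | ==
  [5] u=4 | in ⊤ | out ⊤ | prev ⊥ | push {3}
  [6] u=5 | in ⊤ | out ⊤ | prev ⊥ | push {}
  [7] u=6 | in ⊤ | out ⊤ | prev ⊥ | push {0,4}
  [8] u=7 | in + | out ⊤ | prev + | push {}
  [9] u=3 | in ⊤ | out ⊤ | prev ⊥ | push {1}
  [10] u=0 | in ⊤ | out ⊤ | ==
  [11] u=4 | in ⊤ | out ⊤ | ==
  [12] u=1 | in ⊤ | out ⊤ | prev + | push {0,6,7}
  [13] u=0 | in ⊤ | out ⊤ | ==
  [14] u=6 | in ⊤ | out ⊤ | ==
  [15] u=7 | in ⊤ | out ⊤ | ==

Converged values:
  [0] ⊤
  [1] ⊤
  [2] 0
  [3] ⊤
  [4] ⊤
  [5] ⊤
  [6] ⊤
  [7] ⊤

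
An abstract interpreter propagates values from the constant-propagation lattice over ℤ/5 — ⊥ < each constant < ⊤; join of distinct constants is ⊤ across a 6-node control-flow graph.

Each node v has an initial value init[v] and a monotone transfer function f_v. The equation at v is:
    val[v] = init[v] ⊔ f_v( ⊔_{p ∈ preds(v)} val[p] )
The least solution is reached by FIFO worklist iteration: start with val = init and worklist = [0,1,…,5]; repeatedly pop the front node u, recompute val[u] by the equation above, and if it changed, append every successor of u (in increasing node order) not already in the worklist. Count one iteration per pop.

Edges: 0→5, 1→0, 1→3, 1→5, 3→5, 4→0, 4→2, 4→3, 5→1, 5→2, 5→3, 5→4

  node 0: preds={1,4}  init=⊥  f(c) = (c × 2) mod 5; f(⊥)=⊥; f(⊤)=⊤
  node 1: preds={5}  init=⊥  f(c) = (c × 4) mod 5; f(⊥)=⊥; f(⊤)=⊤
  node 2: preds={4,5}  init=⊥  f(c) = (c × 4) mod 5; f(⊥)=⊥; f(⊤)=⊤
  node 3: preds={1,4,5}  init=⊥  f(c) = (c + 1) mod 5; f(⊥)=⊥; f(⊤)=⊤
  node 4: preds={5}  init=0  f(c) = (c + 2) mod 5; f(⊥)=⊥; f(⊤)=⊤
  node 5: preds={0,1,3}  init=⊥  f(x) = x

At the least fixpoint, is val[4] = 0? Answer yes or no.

no

Worklist (14 pops):
  #1 pop 0: in=0 → 0 (was ⊥); enqueue []
  #2 pop 1: in=⊥ → ⊥ (no change)
  #3 pop 2: in=0 → 0 (was ⊥); enqueue []
  #4 pop 3: in=0 → 1 (was ⊥); enqueue []
  #5 pop 4: in=⊥ → 0 (no change)
  #6 pop 5: in=⊤ → ⊤ (was ⊥); enqueue [1,2,3,4]
  #7 pop 1: in=⊤ → ⊤ (was ⊥); enqueue [0,5]
  #8 pop 2: in=⊤ → ⊤ (was 0); enqueue []
  #9 pop 3: in=⊤ → ⊤ (was 1); enqueue []
  #10 pop 4: in=⊤ → ⊤ (was 0); enqueue [2,3]
  #11 pop 0: in=⊤ → ⊤ (was 0); enqueue []
  #12 pop 5: in=⊤ → ⊤ (no change)
  #13 pop 2: in=⊤ → ⊤ (no change)
  #14 pop 3: in=⊤ → ⊤ (no change)

Fixpoint:
  val[0] = ⊤
  val[1] = ⊤
  val[2] = ⊤
  val[3] = ⊤
  val[4] = ⊤
  val[5] = ⊤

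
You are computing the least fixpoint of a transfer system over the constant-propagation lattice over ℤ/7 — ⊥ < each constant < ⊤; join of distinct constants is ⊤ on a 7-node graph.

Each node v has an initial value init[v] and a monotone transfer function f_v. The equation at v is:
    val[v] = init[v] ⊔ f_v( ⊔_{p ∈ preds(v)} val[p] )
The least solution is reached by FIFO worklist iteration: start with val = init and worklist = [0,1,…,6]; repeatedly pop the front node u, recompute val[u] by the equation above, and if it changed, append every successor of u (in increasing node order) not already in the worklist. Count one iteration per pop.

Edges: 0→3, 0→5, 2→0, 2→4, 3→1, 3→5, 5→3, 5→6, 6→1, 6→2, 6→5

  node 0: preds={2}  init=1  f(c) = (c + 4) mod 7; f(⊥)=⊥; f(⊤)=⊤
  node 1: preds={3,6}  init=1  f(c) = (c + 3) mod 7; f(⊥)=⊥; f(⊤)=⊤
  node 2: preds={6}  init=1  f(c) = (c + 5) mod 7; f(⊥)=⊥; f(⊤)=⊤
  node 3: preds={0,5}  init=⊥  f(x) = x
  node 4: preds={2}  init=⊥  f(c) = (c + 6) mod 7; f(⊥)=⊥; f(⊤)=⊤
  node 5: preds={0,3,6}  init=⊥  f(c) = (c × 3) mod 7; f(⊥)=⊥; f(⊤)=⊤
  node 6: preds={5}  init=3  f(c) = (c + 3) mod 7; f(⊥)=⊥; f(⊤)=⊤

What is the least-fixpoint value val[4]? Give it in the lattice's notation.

Trace (13 dequeues):
  [1] u=0 | in 1 | out ⊤ | prev 1 | push {}
  [2] u=1 | in 3 | out ⊤ | prev 1 | push {}
  [3] u=2 | in 3 | out 1 | ==
  [4] u=3 | in ⊤ | out ⊤ | prev ⊥ | push {1}
  [5] u=4 | in 1 | out 0 | prev ⊥ | push {}
  [6] u=5 | in ⊤ | out ⊤ | prev ⊥ | push {3}
  [7] u=6 | in ⊤ | out ⊤ | prev 3 | push {2,5}
  [8] u=1 | in ⊤ | out ⊤ | ==
  [9] u=3 | in ⊤ | out ⊤ | ==
  [10] u=2 | in ⊤ | out ⊤ | prev 1 | push {0,4}
  [11] u=5 | in ⊤ | out ⊤ | ==
  [12] u=0 | in ⊤ | out ⊤ | ==
  [13] u=4 | in ⊤ | out ⊤ | prev 0 | push {}

Converged values:
  [0] ⊤
  [1] ⊤
  [2] ⊤
  [3] ⊤
  [4] ⊤
  [5] ⊤
  [6] ⊤

⊤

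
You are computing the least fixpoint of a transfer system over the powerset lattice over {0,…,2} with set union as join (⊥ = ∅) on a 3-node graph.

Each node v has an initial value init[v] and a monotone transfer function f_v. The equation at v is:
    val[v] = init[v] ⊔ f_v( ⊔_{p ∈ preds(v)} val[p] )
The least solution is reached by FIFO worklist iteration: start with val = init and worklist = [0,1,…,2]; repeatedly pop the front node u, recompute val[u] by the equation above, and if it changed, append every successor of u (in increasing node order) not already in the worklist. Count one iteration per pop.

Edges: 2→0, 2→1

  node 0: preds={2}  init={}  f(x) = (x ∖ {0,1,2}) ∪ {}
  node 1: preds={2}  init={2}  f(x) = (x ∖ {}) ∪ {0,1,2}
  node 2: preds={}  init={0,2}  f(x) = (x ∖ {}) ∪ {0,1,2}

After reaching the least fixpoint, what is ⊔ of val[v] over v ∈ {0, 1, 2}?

{0,1,2}

Trace (5 dequeues):
  [1] u=0 | in {0,2} | out {} | ==
  [2] u=1 | in {0,2} | out {0,1,2} | prev {2} | push {}
  [3] u=2 | in {} | out {0,1,2} | prev {0,2} | push {0,1}
  [4] u=0 | in {0,1,2} | out {} | ==
  [5] u=1 | in {0,1,2} | out {0,1,2} | ==

Converged values:
  [0] {}
  [1] {0,1,2}
  [2] {0,1,2}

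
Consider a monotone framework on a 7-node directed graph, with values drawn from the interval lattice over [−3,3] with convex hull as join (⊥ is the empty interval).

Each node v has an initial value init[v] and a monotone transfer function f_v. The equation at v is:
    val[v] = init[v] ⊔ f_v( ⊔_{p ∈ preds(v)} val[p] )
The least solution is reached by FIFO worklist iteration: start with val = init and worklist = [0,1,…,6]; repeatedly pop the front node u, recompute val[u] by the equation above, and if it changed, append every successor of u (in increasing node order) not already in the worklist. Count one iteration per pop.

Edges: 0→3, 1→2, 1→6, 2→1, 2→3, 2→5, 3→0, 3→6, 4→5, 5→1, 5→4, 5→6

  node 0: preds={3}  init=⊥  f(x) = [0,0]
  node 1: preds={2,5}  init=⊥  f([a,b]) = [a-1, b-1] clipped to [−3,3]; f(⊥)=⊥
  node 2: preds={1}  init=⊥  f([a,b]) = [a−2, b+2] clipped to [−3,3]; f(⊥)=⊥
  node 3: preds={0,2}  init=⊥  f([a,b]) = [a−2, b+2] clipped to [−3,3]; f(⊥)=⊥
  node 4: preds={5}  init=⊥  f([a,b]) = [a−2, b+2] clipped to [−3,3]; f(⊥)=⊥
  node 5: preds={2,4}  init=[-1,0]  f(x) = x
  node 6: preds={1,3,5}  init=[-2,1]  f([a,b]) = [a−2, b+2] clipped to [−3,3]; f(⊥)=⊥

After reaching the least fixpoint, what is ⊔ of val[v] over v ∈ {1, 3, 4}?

[-3,3]

Iteration log — 18 steps:
  step 1. node 0  ⊔preds=⊥  new=[0,0]  old=⊥  +wl: 
  step 2. node 1  ⊔preds=[-1,0]  new=[-2,-1]  old=⊥  +wl: 
  step 3. node 2  ⊔preds=[-2,-1]  new=[-3,1]  old=⊥  +wl: 1
  step 4. node 3  ⊔preds=[-3,1]  new=[-3,3]  old=⊥  +wl: 0
  step 5. node 4  ⊔preds=[-1,0]  new=[-3,2]  old=⊥  +wl: 
  step 6. node 5  ⊔preds=[-3,2]  new=[-3,2]  old=[-1,0]  +wl: 4
  step 7. node 6  ⊔preds=[-3,3]  new=[-3,3]  old=[-2,1]  +wl: 
  step 8. node 1  ⊔preds=[-3,2]  new=[-3,1]  old=[-2,-1]  +wl: 2,6
  step 9. node 0  ⊔preds=[-3,3]  new=[0,0]  stable
  step 10. node 4  ⊔preds=[-3,2]  new=[-3,3]  old=[-3,2]  +wl: 5
  step 11. node 2  ⊔preds=[-3,1]  new=[-3,3]  old=[-3,1]  +wl: 1,3
  step 12. node 6  ⊔preds=[-3,3]  new=[-3,3]  stable
  step 13. node 5  ⊔preds=[-3,3]  new=[-3,3]  old=[-3,2]  +wl: 4,6
  step 14. node 1  ⊔preds=[-3,3]  new=[-3,2]  old=[-3,1]  +wl: 2
  step 15. node 3  ⊔preds=[-3,3]  new=[-3,3]  stable
  step 16. node 4  ⊔preds=[-3,3]  new=[-3,3]  stable
  step 17. node 6  ⊔preds=[-3,3]  new=[-3,3]  stable
  step 18. node 2  ⊔preds=[-3,2]  new=[-3,3]  stable

Least fixpoint reached:
  node 0: [0,0]
  node 1: [-3,2]
  node 2: [-3,3]
  node 3: [-3,3]
  node 4: [-3,3]
  node 5: [-3,3]
  node 6: [-3,3]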